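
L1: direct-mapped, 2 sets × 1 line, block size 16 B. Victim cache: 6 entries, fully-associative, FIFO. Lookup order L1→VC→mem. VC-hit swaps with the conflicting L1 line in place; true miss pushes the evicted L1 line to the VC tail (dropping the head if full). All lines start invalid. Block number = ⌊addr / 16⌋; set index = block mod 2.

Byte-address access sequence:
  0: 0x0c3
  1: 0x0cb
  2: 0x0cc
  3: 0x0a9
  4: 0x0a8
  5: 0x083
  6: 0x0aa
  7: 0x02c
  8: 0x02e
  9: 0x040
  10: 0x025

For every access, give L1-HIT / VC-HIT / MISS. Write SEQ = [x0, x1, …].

  [0] addr=0xc3 blk=12 s=0: MISS | VC []
  [1] addr=0xcb blk=12 s=0: L1-HIT | VC []
  [2] addr=0xcc blk=12 s=0: L1-HIT | VC []
  [3] addr=0xa9 blk=10 s=0: MISS | VC [12]
  [4] addr=0xa8 blk=10 s=0: L1-HIT | VC [12]
  [5] addr=0x83 blk=8 s=0: MISS | VC [12, 10]
  [6] addr=0xaa blk=10 s=0: VC-HIT | VC [12, 8]
  [7] addr=0x2c blk=2 s=0: MISS | VC [12, 8, 10]
  [8] addr=0x2e blk=2 s=0: L1-HIT | VC [12, 8, 10]
  [9] addr=0x40 blk=4 s=0: MISS | VC [12, 8, 10, 2]
  [10] addr=0x25 blk=2 s=0: VC-HIT | VC [12, 8, 10, 4]

SEQ = [MISS, L1-HIT, L1-HIT, MISS, L1-HIT, MISS, VC-HIT, MISS, L1-HIT, MISS, VC-HIT]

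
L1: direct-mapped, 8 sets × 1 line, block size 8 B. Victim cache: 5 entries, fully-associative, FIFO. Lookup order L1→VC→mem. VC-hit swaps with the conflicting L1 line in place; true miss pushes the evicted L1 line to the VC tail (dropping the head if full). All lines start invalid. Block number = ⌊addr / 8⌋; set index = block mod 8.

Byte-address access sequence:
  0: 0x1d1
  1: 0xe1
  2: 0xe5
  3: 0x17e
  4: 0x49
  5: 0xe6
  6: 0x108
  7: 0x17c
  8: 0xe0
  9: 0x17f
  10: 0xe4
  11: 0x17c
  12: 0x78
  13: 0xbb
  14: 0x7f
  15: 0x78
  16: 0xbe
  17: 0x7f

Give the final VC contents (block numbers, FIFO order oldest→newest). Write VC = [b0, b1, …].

VC = [9, 47, 23]

0: 0x1d1 (blk 58, set 2) → MISS  vc=[]
1: 0xe1 (blk 28, set 4) → MISS  vc=[]
2: 0xe5 (blk 28, set 4) → L1-HIT  vc=[]
3: 0x17e (blk 47, set 7) → MISS  vc=[]
4: 0x49 (blk 9, set 1) → MISS  vc=[]
5: 0xe6 (blk 28, set 4) → L1-HIT  vc=[]
6: 0x108 (blk 33, set 1) → MISS  vc=[9]
7: 0x17c (blk 47, set 7) → L1-HIT  vc=[9]
8: 0xe0 (blk 28, set 4) → L1-HIT  vc=[9]
9: 0x17f (blk 47, set 7) → L1-HIT  vc=[9]
10: 0xe4 (blk 28, set 4) → L1-HIT  vc=[9]
11: 0x17c (blk 47, set 7) → L1-HIT  vc=[9]
12: 0x78 (blk 15, set 7) → MISS  vc=[9, 47]
13: 0xbb (blk 23, set 7) → MISS  vc=[9, 47, 15]
14: 0x7f (blk 15, set 7) → VC-HIT  vc=[9, 47, 23]
15: 0x78 (blk 15, set 7) → L1-HIT  vc=[9, 47, 23]
16: 0xbe (blk 23, set 7) → VC-HIT  vc=[9, 47, 15]
17: 0x7f (blk 15, set 7) → VC-HIT  vc=[9, 47, 23]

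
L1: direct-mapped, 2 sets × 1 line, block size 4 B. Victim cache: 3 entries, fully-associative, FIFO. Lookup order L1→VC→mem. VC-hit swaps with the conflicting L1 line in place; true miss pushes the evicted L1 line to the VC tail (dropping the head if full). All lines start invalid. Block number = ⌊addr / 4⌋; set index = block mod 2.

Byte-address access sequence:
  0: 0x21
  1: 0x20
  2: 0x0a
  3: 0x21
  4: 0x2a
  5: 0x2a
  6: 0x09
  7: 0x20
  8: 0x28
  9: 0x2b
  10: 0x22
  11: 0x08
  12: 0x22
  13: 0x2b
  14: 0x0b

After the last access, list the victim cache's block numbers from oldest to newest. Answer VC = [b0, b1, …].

#0 0x21→b8/s0 MISS; vc=[]
#1 0x20→b8/s0 L1-HIT; vc=[]
#2 0xa→b2/s0 MISS; vc=[8]
#3 0x21→b8/s0 VC-HIT; vc=[2]
#4 0x2a→b10/s0 MISS; vc=[2,8]
#5 0x2a→b10/s0 L1-HIT; vc=[2,8]
#6 0x9→b2/s0 VC-HIT; vc=[10,8]
#7 0x20→b8/s0 VC-HIT; vc=[10,2]
#8 0x28→b10/s0 VC-HIT; vc=[8,2]
#9 0x2b→b10/s0 L1-HIT; vc=[8,2]
#10 0x22→b8/s0 VC-HIT; vc=[10,2]
#11 0x8→b2/s0 VC-HIT; vc=[10,8]
#12 0x22→b8/s0 VC-HIT; vc=[10,2]
#13 0x2b→b10/s0 VC-HIT; vc=[8,2]
#14 0xb→b2/s0 VC-HIT; vc=[8,10]

VC = [8, 10]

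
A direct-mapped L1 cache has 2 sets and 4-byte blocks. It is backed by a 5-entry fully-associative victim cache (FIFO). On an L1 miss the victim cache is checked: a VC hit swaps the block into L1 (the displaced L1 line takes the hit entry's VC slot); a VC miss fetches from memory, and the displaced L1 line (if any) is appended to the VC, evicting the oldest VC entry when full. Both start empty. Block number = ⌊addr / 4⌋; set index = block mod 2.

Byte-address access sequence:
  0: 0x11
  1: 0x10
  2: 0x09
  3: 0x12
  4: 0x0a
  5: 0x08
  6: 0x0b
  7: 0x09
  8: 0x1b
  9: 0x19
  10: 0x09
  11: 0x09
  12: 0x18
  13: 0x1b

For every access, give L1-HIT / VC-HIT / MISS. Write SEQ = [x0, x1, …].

SEQ = [MISS, L1-HIT, MISS, VC-HIT, VC-HIT, L1-HIT, L1-HIT, L1-HIT, MISS, L1-HIT, VC-HIT, L1-HIT, VC-HIT, L1-HIT]

#0 0x11→b4/s0 MISS; vc=[]
#1 0x10→b4/s0 L1-HIT; vc=[]
#2 0x9→b2/s0 MISS; vc=[4]
#3 0x12→b4/s0 VC-HIT; vc=[2]
#4 0xa→b2/s0 VC-HIT; vc=[4]
#5 0x8→b2/s0 L1-HIT; vc=[4]
#6 0xb→b2/s0 L1-HIT; vc=[4]
#7 0x9→b2/s0 L1-HIT; vc=[4]
#8 0x1b→b6/s0 MISS; vc=[4,2]
#9 0x19→b6/s0 L1-HIT; vc=[4,2]
#10 0x9→b2/s0 VC-HIT; vc=[4,6]
#11 0x9→b2/s0 L1-HIT; vc=[4,6]
#12 0x18→b6/s0 VC-HIT; vc=[4,2]
#13 0x1b→b6/s0 L1-HIT; vc=[4,2]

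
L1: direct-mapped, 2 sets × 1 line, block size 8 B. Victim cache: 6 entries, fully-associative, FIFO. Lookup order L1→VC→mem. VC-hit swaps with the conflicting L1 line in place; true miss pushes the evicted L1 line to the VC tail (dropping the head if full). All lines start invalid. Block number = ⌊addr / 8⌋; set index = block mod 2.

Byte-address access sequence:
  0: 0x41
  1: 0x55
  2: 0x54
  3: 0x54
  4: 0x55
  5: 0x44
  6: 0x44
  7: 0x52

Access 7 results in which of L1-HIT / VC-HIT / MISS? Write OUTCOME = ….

#0 0x41→b8/s0 MISS; vc=[]
#1 0x55→b10/s0 MISS; vc=[8]
#2 0x54→b10/s0 L1-HIT; vc=[8]
#3 0x54→b10/s0 L1-HIT; vc=[8]
#4 0x55→b10/s0 L1-HIT; vc=[8]
#5 0x44→b8/s0 VC-HIT; vc=[10]
#6 0x44→b8/s0 L1-HIT; vc=[10]
#7 0x52→b10/s0 VC-HIT; vc=[8]

OUTCOME = VC-HIT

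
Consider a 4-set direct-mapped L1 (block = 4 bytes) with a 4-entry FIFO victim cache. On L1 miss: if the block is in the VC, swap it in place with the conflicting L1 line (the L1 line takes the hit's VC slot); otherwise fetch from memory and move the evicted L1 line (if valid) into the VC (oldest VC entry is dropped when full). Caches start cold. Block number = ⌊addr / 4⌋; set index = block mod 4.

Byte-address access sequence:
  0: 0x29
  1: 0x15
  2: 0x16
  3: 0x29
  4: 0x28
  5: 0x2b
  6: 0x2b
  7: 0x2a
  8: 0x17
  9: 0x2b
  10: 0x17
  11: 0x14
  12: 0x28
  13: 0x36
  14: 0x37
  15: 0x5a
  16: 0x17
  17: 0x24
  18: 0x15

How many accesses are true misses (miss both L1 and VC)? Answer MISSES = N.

MISSES = 5

0: 0x29 (blk 10, set 2) → MISS  vc=[]
1: 0x15 (blk 5, set 1) → MISS  vc=[]
2: 0x16 (blk 5, set 1) → L1-HIT  vc=[]
3: 0x29 (blk 10, set 2) → L1-HIT  vc=[]
4: 0x28 (blk 10, set 2) → L1-HIT  vc=[]
5: 0x2b (blk 10, set 2) → L1-HIT  vc=[]
6: 0x2b (blk 10, set 2) → L1-HIT  vc=[]
7: 0x2a (blk 10, set 2) → L1-HIT  vc=[]
8: 0x17 (blk 5, set 1) → L1-HIT  vc=[]
9: 0x2b (blk 10, set 2) → L1-HIT  vc=[]
10: 0x17 (blk 5, set 1) → L1-HIT  vc=[]
11: 0x14 (blk 5, set 1) → L1-HIT  vc=[]
12: 0x28 (blk 10, set 2) → L1-HIT  vc=[]
13: 0x36 (blk 13, set 1) → MISS  vc=[5]
14: 0x37 (blk 13, set 1) → L1-HIT  vc=[5]
15: 0x5a (blk 22, set 2) → MISS  vc=[5, 10]
16: 0x17 (blk 5, set 1) → VC-HIT  vc=[13, 10]
17: 0x24 (blk 9, set 1) → MISS  vc=[13, 10, 5]
18: 0x15 (blk 5, set 1) → VC-HIT  vc=[13, 10, 9]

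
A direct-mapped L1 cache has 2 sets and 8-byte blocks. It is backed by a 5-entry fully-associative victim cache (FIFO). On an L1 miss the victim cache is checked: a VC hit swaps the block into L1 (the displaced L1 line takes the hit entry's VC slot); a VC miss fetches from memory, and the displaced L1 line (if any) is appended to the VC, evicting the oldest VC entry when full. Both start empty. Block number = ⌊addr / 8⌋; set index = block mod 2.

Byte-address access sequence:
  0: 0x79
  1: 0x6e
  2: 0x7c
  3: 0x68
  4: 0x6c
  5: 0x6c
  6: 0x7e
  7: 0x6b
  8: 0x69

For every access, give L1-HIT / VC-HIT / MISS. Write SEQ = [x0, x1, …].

SEQ = [MISS, MISS, VC-HIT, VC-HIT, L1-HIT, L1-HIT, VC-HIT, VC-HIT, L1-HIT]

#0 0x79→b15/s1 MISS; vc=[]
#1 0x6e→b13/s1 MISS; vc=[15]
#2 0x7c→b15/s1 VC-HIT; vc=[13]
#3 0x68→b13/s1 VC-HIT; vc=[15]
#4 0x6c→b13/s1 L1-HIT; vc=[15]
#5 0x6c→b13/s1 L1-HIT; vc=[15]
#6 0x7e→b15/s1 VC-HIT; vc=[13]
#7 0x6b→b13/s1 VC-HIT; vc=[15]
#8 0x69→b13/s1 L1-HIT; vc=[15]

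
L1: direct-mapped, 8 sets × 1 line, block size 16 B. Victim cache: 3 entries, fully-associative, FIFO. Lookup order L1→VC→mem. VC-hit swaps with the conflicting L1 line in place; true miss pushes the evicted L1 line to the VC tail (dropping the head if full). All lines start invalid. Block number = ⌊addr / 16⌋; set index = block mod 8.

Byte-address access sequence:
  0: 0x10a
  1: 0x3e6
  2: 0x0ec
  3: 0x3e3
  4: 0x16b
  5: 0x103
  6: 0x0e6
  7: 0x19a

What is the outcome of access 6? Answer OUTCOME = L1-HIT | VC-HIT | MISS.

0: 0x10a (blk 16, set 0) → MISS  vc=[]
1: 0x3e6 (blk 62, set 6) → MISS  vc=[]
2: 0xec (blk 14, set 6) → MISS  vc=[62]
3: 0x3e3 (blk 62, set 6) → VC-HIT  vc=[14]
4: 0x16b (blk 22, set 6) → MISS  vc=[14, 62]
5: 0x103 (blk 16, set 0) → L1-HIT  vc=[14, 62]
6: 0xe6 (blk 14, set 6) → VC-HIT  vc=[22, 62]
7: 0x19a (blk 25, set 1) → MISS  vc=[22, 62]

OUTCOME = VC-HIT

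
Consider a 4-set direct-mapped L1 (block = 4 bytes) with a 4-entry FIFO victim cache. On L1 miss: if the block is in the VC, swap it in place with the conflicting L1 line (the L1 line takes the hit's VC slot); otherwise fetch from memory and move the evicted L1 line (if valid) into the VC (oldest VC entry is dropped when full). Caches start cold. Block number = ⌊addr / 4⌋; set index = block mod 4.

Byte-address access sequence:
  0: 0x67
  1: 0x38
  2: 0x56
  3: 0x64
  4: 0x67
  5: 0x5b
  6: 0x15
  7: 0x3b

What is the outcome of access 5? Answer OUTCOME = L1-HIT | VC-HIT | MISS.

OUTCOME = MISS

#0 0x67→b25/s1 MISS; vc=[]
#1 0x38→b14/s2 MISS; vc=[]
#2 0x56→b21/s1 MISS; vc=[25]
#3 0x64→b25/s1 VC-HIT; vc=[21]
#4 0x67→b25/s1 L1-HIT; vc=[21]
#5 0x5b→b22/s2 MISS; vc=[21,14]
#6 0x15→b5/s1 MISS; vc=[21,14,25]
#7 0x3b→b14/s2 VC-HIT; vc=[21,22,25]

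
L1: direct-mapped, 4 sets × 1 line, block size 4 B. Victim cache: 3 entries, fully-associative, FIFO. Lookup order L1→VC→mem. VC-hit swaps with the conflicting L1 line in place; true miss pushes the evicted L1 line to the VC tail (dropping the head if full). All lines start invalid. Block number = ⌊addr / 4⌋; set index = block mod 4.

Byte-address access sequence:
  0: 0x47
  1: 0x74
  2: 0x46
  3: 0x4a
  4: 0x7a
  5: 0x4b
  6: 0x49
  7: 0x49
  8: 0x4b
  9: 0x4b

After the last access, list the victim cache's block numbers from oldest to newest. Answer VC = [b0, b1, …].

VC = [29, 30]

  [0] addr=0x47 blk=17 s=1: MISS | VC []
  [1] addr=0x74 blk=29 s=1: MISS | VC [17]
  [2] addr=0x46 blk=17 s=1: VC-HIT | VC [29]
  [3] addr=0x4a blk=18 s=2: MISS | VC [29]
  [4] addr=0x7a blk=30 s=2: MISS | VC [29, 18]
  [5] addr=0x4b blk=18 s=2: VC-HIT | VC [29, 30]
  [6] addr=0x49 blk=18 s=2: L1-HIT | VC [29, 30]
  [7] addr=0x49 blk=18 s=2: L1-HIT | VC [29, 30]
  [8] addr=0x4b blk=18 s=2: L1-HIT | VC [29, 30]
  [9] addr=0x4b blk=18 s=2: L1-HIT | VC [29, 30]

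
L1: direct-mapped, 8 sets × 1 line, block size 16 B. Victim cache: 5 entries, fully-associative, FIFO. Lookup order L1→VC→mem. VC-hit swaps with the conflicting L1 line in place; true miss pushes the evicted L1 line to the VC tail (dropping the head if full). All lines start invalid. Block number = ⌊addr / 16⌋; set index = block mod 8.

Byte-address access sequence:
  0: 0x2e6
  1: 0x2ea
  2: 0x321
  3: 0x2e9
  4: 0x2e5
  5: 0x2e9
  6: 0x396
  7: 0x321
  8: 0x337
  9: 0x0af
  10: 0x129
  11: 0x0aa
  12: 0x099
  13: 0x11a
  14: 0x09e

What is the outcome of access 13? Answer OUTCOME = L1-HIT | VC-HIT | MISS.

OUTCOME = MISS

  [0] addr=0x2e6 blk=46 s=6: MISS | VC []
  [1] addr=0x2ea blk=46 s=6: L1-HIT | VC []
  [2] addr=0x321 blk=50 s=2: MISS | VC []
  [3] addr=0x2e9 blk=46 s=6: L1-HIT | VC []
  [4] addr=0x2e5 blk=46 s=6: L1-HIT | VC []
  [5] addr=0x2e9 blk=46 s=6: L1-HIT | VC []
  [6] addr=0x396 blk=57 s=1: MISS | VC []
  [7] addr=0x321 blk=50 s=2: L1-HIT | VC []
  [8] addr=0x337 blk=51 s=3: MISS | VC []
  [9] addr=0xaf blk=10 s=2: MISS | VC [50]
  [10] addr=0x129 blk=18 s=2: MISS | VC [50, 10]
  [11] addr=0xaa blk=10 s=2: VC-HIT | VC [50, 18]
  [12] addr=0x99 blk=9 s=1: MISS | VC [50, 18, 57]
  [13] addr=0x11a blk=17 s=1: MISS | VC [50, 18, 57, 9]
  [14] addr=0x9e blk=9 s=1: VC-HIT | VC [50, 18, 57, 17]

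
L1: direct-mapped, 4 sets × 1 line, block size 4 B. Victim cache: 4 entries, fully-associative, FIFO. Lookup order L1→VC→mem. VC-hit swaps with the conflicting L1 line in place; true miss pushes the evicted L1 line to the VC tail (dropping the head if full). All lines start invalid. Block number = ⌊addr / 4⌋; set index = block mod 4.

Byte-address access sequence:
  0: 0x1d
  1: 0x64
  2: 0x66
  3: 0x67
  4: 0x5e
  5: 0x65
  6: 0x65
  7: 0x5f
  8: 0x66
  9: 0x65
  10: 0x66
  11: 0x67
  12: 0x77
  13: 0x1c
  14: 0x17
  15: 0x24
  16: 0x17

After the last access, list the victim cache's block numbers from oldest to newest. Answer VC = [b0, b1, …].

#0 0x1d→b7/s3 MISS; vc=[]
#1 0x64→b25/s1 MISS; vc=[]
#2 0x66→b25/s1 L1-HIT; vc=[]
#3 0x67→b25/s1 L1-HIT; vc=[]
#4 0x5e→b23/s3 MISS; vc=[7]
#5 0x65→b25/s1 L1-HIT; vc=[7]
#6 0x65→b25/s1 L1-HIT; vc=[7]
#7 0x5f→b23/s3 L1-HIT; vc=[7]
#8 0x66→b25/s1 L1-HIT; vc=[7]
#9 0x65→b25/s1 L1-HIT; vc=[7]
#10 0x66→b25/s1 L1-HIT; vc=[7]
#11 0x67→b25/s1 L1-HIT; vc=[7]
#12 0x77→b29/s1 MISS; vc=[7,25]
#13 0x1c→b7/s3 VC-HIT; vc=[23,25]
#14 0x17→b5/s1 MISS; vc=[23,25,29]
#15 0x24→b9/s1 MISS; vc=[23,25,29,5]
#16 0x17→b5/s1 VC-HIT; vc=[23,25,29,9]

VC = [23, 25, 29, 9]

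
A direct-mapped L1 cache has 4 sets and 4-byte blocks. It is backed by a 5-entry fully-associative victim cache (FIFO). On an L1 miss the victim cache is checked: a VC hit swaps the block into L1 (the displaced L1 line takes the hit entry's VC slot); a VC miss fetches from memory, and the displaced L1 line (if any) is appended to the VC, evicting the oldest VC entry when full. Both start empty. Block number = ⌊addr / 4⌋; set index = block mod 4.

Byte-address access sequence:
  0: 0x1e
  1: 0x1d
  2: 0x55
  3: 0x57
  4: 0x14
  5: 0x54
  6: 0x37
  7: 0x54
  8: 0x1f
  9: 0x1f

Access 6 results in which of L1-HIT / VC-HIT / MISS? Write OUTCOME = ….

OUTCOME = MISS

0: 0x1e (blk 7, set 3) → MISS  vc=[]
1: 0x1d (blk 7, set 3) → L1-HIT  vc=[]
2: 0x55 (blk 21, set 1) → MISS  vc=[]
3: 0x57 (blk 21, set 1) → L1-HIT  vc=[]
4: 0x14 (blk 5, set 1) → MISS  vc=[21]
5: 0x54 (blk 21, set 1) → VC-HIT  vc=[5]
6: 0x37 (blk 13, set 1) → MISS  vc=[5, 21]
7: 0x54 (blk 21, set 1) → VC-HIT  vc=[5, 13]
8: 0x1f (blk 7, set 3) → L1-HIT  vc=[5, 13]
9: 0x1f (blk 7, set 3) → L1-HIT  vc=[5, 13]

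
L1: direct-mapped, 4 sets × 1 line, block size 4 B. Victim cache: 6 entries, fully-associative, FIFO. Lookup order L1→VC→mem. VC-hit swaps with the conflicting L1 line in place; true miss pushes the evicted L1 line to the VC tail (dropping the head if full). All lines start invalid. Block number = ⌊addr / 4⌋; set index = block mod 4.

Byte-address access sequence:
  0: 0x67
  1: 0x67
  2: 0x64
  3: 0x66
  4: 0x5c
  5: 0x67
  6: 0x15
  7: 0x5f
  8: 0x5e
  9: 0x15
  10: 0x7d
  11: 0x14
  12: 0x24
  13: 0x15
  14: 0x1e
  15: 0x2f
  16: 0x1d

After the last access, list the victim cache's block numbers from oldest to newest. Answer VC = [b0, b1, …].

0: 0x67 (blk 25, set 1) → MISS  vc=[]
1: 0x67 (blk 25, set 1) → L1-HIT  vc=[]
2: 0x64 (blk 25, set 1) → L1-HIT  vc=[]
3: 0x66 (blk 25, set 1) → L1-HIT  vc=[]
4: 0x5c (blk 23, set 3) → MISS  vc=[]
5: 0x67 (blk 25, set 1) → L1-HIT  vc=[]
6: 0x15 (blk 5, set 1) → MISS  vc=[25]
7: 0x5f (blk 23, set 3) → L1-HIT  vc=[25]
8: 0x5e (blk 23, set 3) → L1-HIT  vc=[25]
9: 0x15 (blk 5, set 1) → L1-HIT  vc=[25]
10: 0x7d (blk 31, set 3) → MISS  vc=[25, 23]
11: 0x14 (blk 5, set 1) → L1-HIT  vc=[25, 23]
12: 0x24 (blk 9, set 1) → MISS  vc=[25, 23, 5]
13: 0x15 (blk 5, set 1) → VC-HIT  vc=[25, 23, 9]
14: 0x1e (blk 7, set 3) → MISS  vc=[25, 23, 9, 31]
15: 0x2f (blk 11, set 3) → MISS  vc=[25, 23, 9, 31, 7]
16: 0x1d (blk 7, set 3) → VC-HIT  vc=[25, 23, 9, 31, 11]

VC = [25, 23, 9, 31, 11]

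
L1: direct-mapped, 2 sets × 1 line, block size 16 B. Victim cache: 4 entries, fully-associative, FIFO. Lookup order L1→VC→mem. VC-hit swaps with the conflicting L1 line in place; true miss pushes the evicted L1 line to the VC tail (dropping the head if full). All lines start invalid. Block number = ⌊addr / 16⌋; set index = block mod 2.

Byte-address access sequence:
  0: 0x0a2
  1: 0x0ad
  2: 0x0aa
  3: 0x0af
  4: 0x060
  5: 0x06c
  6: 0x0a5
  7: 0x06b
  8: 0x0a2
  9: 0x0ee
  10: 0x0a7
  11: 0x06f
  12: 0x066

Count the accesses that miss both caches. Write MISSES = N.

0: 0xa2 (blk 10, set 0) → MISS  vc=[]
1: 0xad (blk 10, set 0) → L1-HIT  vc=[]
2: 0xaa (blk 10, set 0) → L1-HIT  vc=[]
3: 0xaf (blk 10, set 0) → L1-HIT  vc=[]
4: 0x60 (blk 6, set 0) → MISS  vc=[10]
5: 0x6c (blk 6, set 0) → L1-HIT  vc=[10]
6: 0xa5 (blk 10, set 0) → VC-HIT  vc=[6]
7: 0x6b (blk 6, set 0) → VC-HIT  vc=[10]
8: 0xa2 (blk 10, set 0) → VC-HIT  vc=[6]
9: 0xee (blk 14, set 0) → MISS  vc=[6, 10]
10: 0xa7 (blk 10, set 0) → VC-HIT  vc=[6, 14]
11: 0x6f (blk 6, set 0) → VC-HIT  vc=[10, 14]
12: 0x66 (blk 6, set 0) → L1-HIT  vc=[10, 14]

MISSES = 3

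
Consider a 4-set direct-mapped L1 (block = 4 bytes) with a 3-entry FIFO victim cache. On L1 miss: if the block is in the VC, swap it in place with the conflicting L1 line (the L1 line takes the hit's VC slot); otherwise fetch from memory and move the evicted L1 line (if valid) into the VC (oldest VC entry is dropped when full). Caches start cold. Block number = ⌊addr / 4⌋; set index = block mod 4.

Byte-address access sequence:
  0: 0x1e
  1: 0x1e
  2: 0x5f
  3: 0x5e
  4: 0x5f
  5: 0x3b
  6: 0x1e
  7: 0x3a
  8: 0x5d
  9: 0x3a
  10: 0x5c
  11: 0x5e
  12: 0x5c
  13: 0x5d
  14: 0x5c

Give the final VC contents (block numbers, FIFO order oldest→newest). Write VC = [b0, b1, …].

0: 0x1e (blk 7, set 3) → MISS  vc=[]
1: 0x1e (blk 7, set 3) → L1-HIT  vc=[]
2: 0x5f (blk 23, set 3) → MISS  vc=[7]
3: 0x5e (blk 23, set 3) → L1-HIT  vc=[7]
4: 0x5f (blk 23, set 3) → L1-HIT  vc=[7]
5: 0x3b (blk 14, set 2) → MISS  vc=[7]
6: 0x1e (blk 7, set 3) → VC-HIT  vc=[23]
7: 0x3a (blk 14, set 2) → L1-HIT  vc=[23]
8: 0x5d (blk 23, set 3) → VC-HIT  vc=[7]
9: 0x3a (blk 14, set 2) → L1-HIT  vc=[7]
10: 0x5c (blk 23, set 3) → L1-HIT  vc=[7]
11: 0x5e (blk 23, set 3) → L1-HIT  vc=[7]
12: 0x5c (blk 23, set 3) → L1-HIT  vc=[7]
13: 0x5d (blk 23, set 3) → L1-HIT  vc=[7]
14: 0x5c (blk 23, set 3) → L1-HIT  vc=[7]

VC = [7]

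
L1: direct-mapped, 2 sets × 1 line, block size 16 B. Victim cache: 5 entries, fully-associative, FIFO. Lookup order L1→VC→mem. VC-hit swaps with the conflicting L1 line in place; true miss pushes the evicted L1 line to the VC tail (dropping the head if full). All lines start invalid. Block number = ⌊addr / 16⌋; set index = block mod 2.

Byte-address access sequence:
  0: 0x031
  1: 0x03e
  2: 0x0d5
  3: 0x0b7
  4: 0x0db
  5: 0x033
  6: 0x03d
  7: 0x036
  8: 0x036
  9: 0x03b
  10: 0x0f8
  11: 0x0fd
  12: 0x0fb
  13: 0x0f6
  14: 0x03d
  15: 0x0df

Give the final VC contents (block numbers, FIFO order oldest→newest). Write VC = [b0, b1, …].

0: 0x31 (blk 3, set 1) → MISS  vc=[]
1: 0x3e (blk 3, set 1) → L1-HIT  vc=[]
2: 0xd5 (blk 13, set 1) → MISS  vc=[3]
3: 0xb7 (blk 11, set 1) → MISS  vc=[3, 13]
4: 0xdb (blk 13, set 1) → VC-HIT  vc=[3, 11]
5: 0x33 (blk 3, set 1) → VC-HIT  vc=[13, 11]
6: 0x3d (blk 3, set 1) → L1-HIT  vc=[13, 11]
7: 0x36 (blk 3, set 1) → L1-HIT  vc=[13, 11]
8: 0x36 (blk 3, set 1) → L1-HIT  vc=[13, 11]
9: 0x3b (blk 3, set 1) → L1-HIT  vc=[13, 11]
10: 0xf8 (blk 15, set 1) → MISS  vc=[13, 11, 3]
11: 0xfd (blk 15, set 1) → L1-HIT  vc=[13, 11, 3]
12: 0xfb (blk 15, set 1) → L1-HIT  vc=[13, 11, 3]
13: 0xf6 (blk 15, set 1) → L1-HIT  vc=[13, 11, 3]
14: 0x3d (blk 3, set 1) → VC-HIT  vc=[13, 11, 15]
15: 0xdf (blk 13, set 1) → VC-HIT  vc=[3, 11, 15]

VC = [3, 11, 15]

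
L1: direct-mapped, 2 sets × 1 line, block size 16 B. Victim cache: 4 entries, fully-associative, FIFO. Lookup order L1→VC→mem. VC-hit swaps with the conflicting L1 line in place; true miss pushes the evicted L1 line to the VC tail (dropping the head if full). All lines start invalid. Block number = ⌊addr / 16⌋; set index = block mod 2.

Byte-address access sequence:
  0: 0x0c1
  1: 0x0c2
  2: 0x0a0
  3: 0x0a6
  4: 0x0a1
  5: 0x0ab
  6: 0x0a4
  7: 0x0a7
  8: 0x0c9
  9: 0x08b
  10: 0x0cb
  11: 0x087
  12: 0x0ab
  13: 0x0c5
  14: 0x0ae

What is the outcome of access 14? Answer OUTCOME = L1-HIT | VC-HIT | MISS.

0: 0xc1 (blk 12, set 0) → MISS  vc=[]
1: 0xc2 (blk 12, set 0) → L1-HIT  vc=[]
2: 0xa0 (blk 10, set 0) → MISS  vc=[12]
3: 0xa6 (blk 10, set 0) → L1-HIT  vc=[12]
4: 0xa1 (blk 10, set 0) → L1-HIT  vc=[12]
5: 0xab (blk 10, set 0) → L1-HIT  vc=[12]
6: 0xa4 (blk 10, set 0) → L1-HIT  vc=[12]
7: 0xa7 (blk 10, set 0) → L1-HIT  vc=[12]
8: 0xc9 (blk 12, set 0) → VC-HIT  vc=[10]
9: 0x8b (blk 8, set 0) → MISS  vc=[10, 12]
10: 0xcb (blk 12, set 0) → VC-HIT  vc=[10, 8]
11: 0x87 (blk 8, set 0) → VC-HIT  vc=[10, 12]
12: 0xab (blk 10, set 0) → VC-HIT  vc=[8, 12]
13: 0xc5 (blk 12, set 0) → VC-HIT  vc=[8, 10]
14: 0xae (blk 10, set 0) → VC-HIT  vc=[8, 12]

OUTCOME = VC-HIT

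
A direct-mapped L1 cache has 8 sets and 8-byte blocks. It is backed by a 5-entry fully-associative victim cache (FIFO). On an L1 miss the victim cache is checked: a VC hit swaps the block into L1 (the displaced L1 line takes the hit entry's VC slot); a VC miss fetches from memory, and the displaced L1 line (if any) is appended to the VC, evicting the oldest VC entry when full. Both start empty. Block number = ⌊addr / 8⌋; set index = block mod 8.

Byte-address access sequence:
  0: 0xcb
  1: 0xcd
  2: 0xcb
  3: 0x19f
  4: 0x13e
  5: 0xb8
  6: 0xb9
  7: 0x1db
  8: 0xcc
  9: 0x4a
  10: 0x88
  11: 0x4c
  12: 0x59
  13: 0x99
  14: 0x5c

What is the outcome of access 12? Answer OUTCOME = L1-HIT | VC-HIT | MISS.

  [0] addr=0xcb blk=25 s=1: MISS | VC []
  [1] addr=0xcd blk=25 s=1: L1-HIT | VC []
  [2] addr=0xcb blk=25 s=1: L1-HIT | VC []
  [3] addr=0x19f blk=51 s=3: MISS | VC []
  [4] addr=0x13e blk=39 s=7: MISS | VC []
  [5] addr=0xb8 blk=23 s=7: MISS | VC [39]
  [6] addr=0xb9 blk=23 s=7: L1-HIT | VC [39]
  [7] addr=0x1db blk=59 s=3: MISS | VC [39, 51]
  [8] addr=0xcc blk=25 s=1: L1-HIT | VC [39, 51]
  [9] addr=0x4a blk=9 s=1: MISS | VC [39, 51, 25]
  [10] addr=0x88 blk=17 s=1: MISS | VC [39, 51, 25, 9]
  [11] addr=0x4c blk=9 s=1: VC-HIT | VC [39, 51, 25, 17]
  [12] addr=0x59 blk=11 s=3: MISS | VC [39, 51, 25, 17, 59]
  [13] addr=0x99 blk=19 s=3: MISS | VC [51, 25, 17, 59, 11]
  [14] addr=0x5c blk=11 s=3: VC-HIT | VC [51, 25, 17, 59, 19]

OUTCOME = MISS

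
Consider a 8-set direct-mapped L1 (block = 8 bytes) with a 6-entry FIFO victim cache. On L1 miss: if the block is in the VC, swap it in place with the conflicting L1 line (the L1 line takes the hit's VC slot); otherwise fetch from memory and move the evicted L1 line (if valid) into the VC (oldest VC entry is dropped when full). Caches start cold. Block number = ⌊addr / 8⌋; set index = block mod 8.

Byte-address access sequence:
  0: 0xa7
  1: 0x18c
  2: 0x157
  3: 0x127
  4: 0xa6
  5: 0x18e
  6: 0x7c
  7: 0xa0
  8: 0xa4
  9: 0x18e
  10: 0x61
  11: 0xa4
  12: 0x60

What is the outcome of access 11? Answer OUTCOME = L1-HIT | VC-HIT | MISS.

OUTCOME = VC-HIT

0: 0xa7 (blk 20, set 4) → MISS  vc=[]
1: 0x18c (blk 49, set 1) → MISS  vc=[]
2: 0x157 (blk 42, set 2) → MISS  vc=[]
3: 0x127 (blk 36, set 4) → MISS  vc=[20]
4: 0xa6 (blk 20, set 4) → VC-HIT  vc=[36]
5: 0x18e (blk 49, set 1) → L1-HIT  vc=[36]
6: 0x7c (blk 15, set 7) → MISS  vc=[36]
7: 0xa0 (blk 20, set 4) → L1-HIT  vc=[36]
8: 0xa4 (blk 20, set 4) → L1-HIT  vc=[36]
9: 0x18e (blk 49, set 1) → L1-HIT  vc=[36]
10: 0x61 (blk 12, set 4) → MISS  vc=[36, 20]
11: 0xa4 (blk 20, set 4) → VC-HIT  vc=[36, 12]
12: 0x60 (blk 12, set 4) → VC-HIT  vc=[36, 20]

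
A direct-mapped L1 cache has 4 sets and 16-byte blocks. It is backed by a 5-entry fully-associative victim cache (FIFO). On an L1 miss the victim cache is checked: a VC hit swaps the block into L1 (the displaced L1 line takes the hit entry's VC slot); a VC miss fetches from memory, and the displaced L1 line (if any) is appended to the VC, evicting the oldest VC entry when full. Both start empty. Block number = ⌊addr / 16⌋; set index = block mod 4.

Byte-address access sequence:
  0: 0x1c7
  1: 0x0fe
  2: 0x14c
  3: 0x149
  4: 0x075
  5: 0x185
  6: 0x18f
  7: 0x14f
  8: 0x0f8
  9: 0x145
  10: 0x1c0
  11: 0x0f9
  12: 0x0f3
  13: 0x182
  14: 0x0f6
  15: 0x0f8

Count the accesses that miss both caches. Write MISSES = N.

MISSES = 5

#0 0x1c7→b28/s0 MISS; vc=[]
#1 0xfe→b15/s3 MISS; vc=[]
#2 0x14c→b20/s0 MISS; vc=[28]
#3 0x149→b20/s0 L1-HIT; vc=[28]
#4 0x75→b7/s3 MISS; vc=[28,15]
#5 0x185→b24/s0 MISS; vc=[28,15,20]
#6 0x18f→b24/s0 L1-HIT; vc=[28,15,20]
#7 0x14f→b20/s0 VC-HIT; vc=[28,15,24]
#8 0xf8→b15/s3 VC-HIT; vc=[28,7,24]
#9 0x145→b20/s0 L1-HIT; vc=[28,7,24]
#10 0x1c0→b28/s0 VC-HIT; vc=[20,7,24]
#11 0xf9→b15/s3 L1-HIT; vc=[20,7,24]
#12 0xf3→b15/s3 L1-HIT; vc=[20,7,24]
#13 0x182→b24/s0 VC-HIT; vc=[20,7,28]
#14 0xf6→b15/s3 L1-HIT; vc=[20,7,28]
#15 0xf8→b15/s3 L1-HIT; vc=[20,7,28]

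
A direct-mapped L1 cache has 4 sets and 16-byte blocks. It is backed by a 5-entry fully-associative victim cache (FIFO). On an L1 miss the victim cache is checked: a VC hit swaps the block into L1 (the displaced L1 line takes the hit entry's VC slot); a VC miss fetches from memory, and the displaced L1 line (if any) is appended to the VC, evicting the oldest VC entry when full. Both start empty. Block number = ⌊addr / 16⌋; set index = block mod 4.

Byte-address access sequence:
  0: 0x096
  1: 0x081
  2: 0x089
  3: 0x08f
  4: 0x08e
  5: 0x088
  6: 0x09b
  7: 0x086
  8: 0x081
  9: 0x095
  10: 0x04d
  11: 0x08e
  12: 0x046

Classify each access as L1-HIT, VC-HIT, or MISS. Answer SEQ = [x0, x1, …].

SEQ = [MISS, MISS, L1-HIT, L1-HIT, L1-HIT, L1-HIT, L1-HIT, L1-HIT, L1-HIT, L1-HIT, MISS, VC-HIT, VC-HIT]

  [0] addr=0x96 blk=9 s=1: MISS | VC []
  [1] addr=0x81 blk=8 s=0: MISS | VC []
  [2] addr=0x89 blk=8 s=0: L1-HIT | VC []
  [3] addr=0x8f blk=8 s=0: L1-HIT | VC []
  [4] addr=0x8e blk=8 s=0: L1-HIT | VC []
  [5] addr=0x88 blk=8 s=0: L1-HIT | VC []
  [6] addr=0x9b blk=9 s=1: L1-HIT | VC []
  [7] addr=0x86 blk=8 s=0: L1-HIT | VC []
  [8] addr=0x81 blk=8 s=0: L1-HIT | VC []
  [9] addr=0x95 blk=9 s=1: L1-HIT | VC []
  [10] addr=0x4d blk=4 s=0: MISS | VC [8]
  [11] addr=0x8e blk=8 s=0: VC-HIT | VC [4]
  [12] addr=0x46 blk=4 s=0: VC-HIT | VC [8]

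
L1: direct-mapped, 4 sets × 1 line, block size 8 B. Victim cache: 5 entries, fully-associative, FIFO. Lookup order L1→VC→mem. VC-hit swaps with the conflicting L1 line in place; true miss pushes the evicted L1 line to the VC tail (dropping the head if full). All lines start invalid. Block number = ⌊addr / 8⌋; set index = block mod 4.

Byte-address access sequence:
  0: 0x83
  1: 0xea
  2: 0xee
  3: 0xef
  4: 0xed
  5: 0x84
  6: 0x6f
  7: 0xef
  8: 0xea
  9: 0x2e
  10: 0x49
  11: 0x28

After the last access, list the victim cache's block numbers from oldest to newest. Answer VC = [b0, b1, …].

VC = [13, 29, 9]

#0 0x83→b16/s0 MISS; vc=[]
#1 0xea→b29/s1 MISS; vc=[]
#2 0xee→b29/s1 L1-HIT; vc=[]
#3 0xef→b29/s1 L1-HIT; vc=[]
#4 0xed→b29/s1 L1-HIT; vc=[]
#5 0x84→b16/s0 L1-HIT; vc=[]
#6 0x6f→b13/s1 MISS; vc=[29]
#7 0xef→b29/s1 VC-HIT; vc=[13]
#8 0xea→b29/s1 L1-HIT; vc=[13]
#9 0x2e→b5/s1 MISS; vc=[13,29]
#10 0x49→b9/s1 MISS; vc=[13,29,5]
#11 0x28→b5/s1 VC-HIT; vc=[13,29,9]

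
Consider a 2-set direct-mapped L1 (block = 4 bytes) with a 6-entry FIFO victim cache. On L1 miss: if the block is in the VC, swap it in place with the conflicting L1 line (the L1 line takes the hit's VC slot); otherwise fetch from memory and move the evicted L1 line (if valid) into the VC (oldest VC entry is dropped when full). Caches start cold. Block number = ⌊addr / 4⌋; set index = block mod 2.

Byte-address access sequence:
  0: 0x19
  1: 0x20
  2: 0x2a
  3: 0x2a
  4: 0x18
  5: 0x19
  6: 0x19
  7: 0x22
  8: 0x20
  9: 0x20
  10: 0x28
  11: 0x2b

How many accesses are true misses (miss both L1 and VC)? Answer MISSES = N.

#0 0x19→b6/s0 MISS; vc=[]
#1 0x20→b8/s0 MISS; vc=[6]
#2 0x2a→b10/s0 MISS; vc=[6,8]
#3 0x2a→b10/s0 L1-HIT; vc=[6,8]
#4 0x18→b6/s0 VC-HIT; vc=[10,8]
#5 0x19→b6/s0 L1-HIT; vc=[10,8]
#6 0x19→b6/s0 L1-HIT; vc=[10,8]
#7 0x22→b8/s0 VC-HIT; vc=[10,6]
#8 0x20→b8/s0 L1-HIT; vc=[10,6]
#9 0x20→b8/s0 L1-HIT; vc=[10,6]
#10 0x28→b10/s0 VC-HIT; vc=[8,6]
#11 0x2b→b10/s0 L1-HIT; vc=[8,6]

MISSES = 3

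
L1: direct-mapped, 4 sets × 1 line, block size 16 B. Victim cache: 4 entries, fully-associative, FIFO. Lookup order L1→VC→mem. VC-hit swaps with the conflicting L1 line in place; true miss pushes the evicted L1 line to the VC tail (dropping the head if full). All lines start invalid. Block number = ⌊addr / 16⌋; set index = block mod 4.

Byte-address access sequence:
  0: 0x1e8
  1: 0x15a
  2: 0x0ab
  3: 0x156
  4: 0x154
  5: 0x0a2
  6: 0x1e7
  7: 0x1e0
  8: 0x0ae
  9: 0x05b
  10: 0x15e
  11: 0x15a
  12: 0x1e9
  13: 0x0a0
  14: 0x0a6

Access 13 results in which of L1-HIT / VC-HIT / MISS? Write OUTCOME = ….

OUTCOME = VC-HIT

  [0] addr=0x1e8 blk=30 s=2: MISS | VC []
  [1] addr=0x15a blk=21 s=1: MISS | VC []
  [2] addr=0xab blk=10 s=2: MISS | VC [30]
  [3] addr=0x156 blk=21 s=1: L1-HIT | VC [30]
  [4] addr=0x154 blk=21 s=1: L1-HIT | VC [30]
  [5] addr=0xa2 blk=10 s=2: L1-HIT | VC [30]
  [6] addr=0x1e7 blk=30 s=2: VC-HIT | VC [10]
  [7] addr=0x1e0 blk=30 s=2: L1-HIT | VC [10]
  [8] addr=0xae blk=10 s=2: VC-HIT | VC [30]
  [9] addr=0x5b blk=5 s=1: MISS | VC [30, 21]
  [10] addr=0x15e blk=21 s=1: VC-HIT | VC [30, 5]
  [11] addr=0x15a blk=21 s=1: L1-HIT | VC [30, 5]
  [12] addr=0x1e9 blk=30 s=2: VC-HIT | VC [10, 5]
  [13] addr=0xa0 blk=10 s=2: VC-HIT | VC [30, 5]
  [14] addr=0xa6 blk=10 s=2: L1-HIT | VC [30, 5]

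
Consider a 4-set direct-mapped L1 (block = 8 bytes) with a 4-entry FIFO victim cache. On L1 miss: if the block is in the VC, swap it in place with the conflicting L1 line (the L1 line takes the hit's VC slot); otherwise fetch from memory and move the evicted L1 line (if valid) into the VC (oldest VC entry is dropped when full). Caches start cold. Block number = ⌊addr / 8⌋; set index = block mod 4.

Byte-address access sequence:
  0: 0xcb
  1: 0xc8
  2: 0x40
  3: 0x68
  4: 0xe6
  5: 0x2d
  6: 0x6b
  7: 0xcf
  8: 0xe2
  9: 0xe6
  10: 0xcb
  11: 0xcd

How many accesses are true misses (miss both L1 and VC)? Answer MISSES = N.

MISSES = 5

0: 0xcb (blk 25, set 1) → MISS  vc=[]
1: 0xc8 (blk 25, set 1) → L1-HIT  vc=[]
2: 0x40 (blk 8, set 0) → MISS  vc=[]
3: 0x68 (blk 13, set 1) → MISS  vc=[25]
4: 0xe6 (blk 28, set 0) → MISS  vc=[25, 8]
5: 0x2d (blk 5, set 1) → MISS  vc=[25, 8, 13]
6: 0x6b (blk 13, set 1) → VC-HIT  vc=[25, 8, 5]
7: 0xcf (blk 25, set 1) → VC-HIT  vc=[13, 8, 5]
8: 0xe2 (blk 28, set 0) → L1-HIT  vc=[13, 8, 5]
9: 0xe6 (blk 28, set 0) → L1-HIT  vc=[13, 8, 5]
10: 0xcb (blk 25, set 1) → L1-HIT  vc=[13, 8, 5]
11: 0xcd (blk 25, set 1) → L1-HIT  vc=[13, 8, 5]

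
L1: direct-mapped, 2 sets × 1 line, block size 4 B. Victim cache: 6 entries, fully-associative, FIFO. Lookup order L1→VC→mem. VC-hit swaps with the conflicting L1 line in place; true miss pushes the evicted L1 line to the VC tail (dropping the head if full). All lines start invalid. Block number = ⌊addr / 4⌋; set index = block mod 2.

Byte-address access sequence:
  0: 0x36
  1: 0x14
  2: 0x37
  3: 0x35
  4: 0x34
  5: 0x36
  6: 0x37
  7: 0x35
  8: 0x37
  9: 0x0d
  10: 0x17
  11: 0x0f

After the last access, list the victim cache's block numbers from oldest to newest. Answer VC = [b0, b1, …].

  [0] addr=0x36 blk=13 s=1: MISS | VC []
  [1] addr=0x14 blk=5 s=1: MISS | VC [13]
  [2] addr=0x37 blk=13 s=1: VC-HIT | VC [5]
  [3] addr=0x35 blk=13 s=1: L1-HIT | VC [5]
  [4] addr=0x34 blk=13 s=1: L1-HIT | VC [5]
  [5] addr=0x36 blk=13 s=1: L1-HIT | VC [5]
  [6] addr=0x37 blk=13 s=1: L1-HIT | VC [5]
  [7] addr=0x35 blk=13 s=1: L1-HIT | VC [5]
  [8] addr=0x37 blk=13 s=1: L1-HIT | VC [5]
  [9] addr=0xd blk=3 s=1: MISS | VC [5, 13]
  [10] addr=0x17 blk=5 s=1: VC-HIT | VC [3, 13]
  [11] addr=0xf blk=3 s=1: VC-HIT | VC [5, 13]

VC = [5, 13]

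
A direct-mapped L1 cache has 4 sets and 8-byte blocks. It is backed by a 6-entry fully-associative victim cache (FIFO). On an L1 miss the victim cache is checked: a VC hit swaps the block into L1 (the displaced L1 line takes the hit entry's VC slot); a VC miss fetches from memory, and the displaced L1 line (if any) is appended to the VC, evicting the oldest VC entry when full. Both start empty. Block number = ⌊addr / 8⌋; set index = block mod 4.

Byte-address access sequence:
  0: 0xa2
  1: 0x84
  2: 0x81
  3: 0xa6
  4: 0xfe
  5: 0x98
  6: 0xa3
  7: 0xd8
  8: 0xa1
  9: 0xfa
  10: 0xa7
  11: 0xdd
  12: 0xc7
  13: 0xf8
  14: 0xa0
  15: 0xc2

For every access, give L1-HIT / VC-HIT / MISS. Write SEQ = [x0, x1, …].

SEQ = [MISS, MISS, L1-HIT, VC-HIT, MISS, MISS, L1-HIT, MISS, L1-HIT, VC-HIT, L1-HIT, VC-HIT, MISS, VC-HIT, VC-HIT, VC-HIT]

  [0] addr=0xa2 blk=20 s=0: MISS | VC []
  [1] addr=0x84 blk=16 s=0: MISS | VC [20]
  [2] addr=0x81 blk=16 s=0: L1-HIT | VC [20]
  [3] addr=0xa6 blk=20 s=0: VC-HIT | VC [16]
  [4] addr=0xfe blk=31 s=3: MISS | VC [16]
  [5] addr=0x98 blk=19 s=3: MISS | VC [16, 31]
  [6] addr=0xa3 blk=20 s=0: L1-HIT | VC [16, 31]
  [7] addr=0xd8 blk=27 s=3: MISS | VC [16, 31, 19]
  [8] addr=0xa1 blk=20 s=0: L1-HIT | VC [16, 31, 19]
  [9] addr=0xfa blk=31 s=3: VC-HIT | VC [16, 27, 19]
  [10] addr=0xa7 blk=20 s=0: L1-HIT | VC [16, 27, 19]
  [11] addr=0xdd blk=27 s=3: VC-HIT | VC [16, 31, 19]
  [12] addr=0xc7 blk=24 s=0: MISS | VC [16, 31, 19, 20]
  [13] addr=0xf8 blk=31 s=3: VC-HIT | VC [16, 27, 19, 20]
  [14] addr=0xa0 blk=20 s=0: VC-HIT | VC [16, 27, 19, 24]
  [15] addr=0xc2 blk=24 s=0: VC-HIT | VC [16, 27, 19, 20]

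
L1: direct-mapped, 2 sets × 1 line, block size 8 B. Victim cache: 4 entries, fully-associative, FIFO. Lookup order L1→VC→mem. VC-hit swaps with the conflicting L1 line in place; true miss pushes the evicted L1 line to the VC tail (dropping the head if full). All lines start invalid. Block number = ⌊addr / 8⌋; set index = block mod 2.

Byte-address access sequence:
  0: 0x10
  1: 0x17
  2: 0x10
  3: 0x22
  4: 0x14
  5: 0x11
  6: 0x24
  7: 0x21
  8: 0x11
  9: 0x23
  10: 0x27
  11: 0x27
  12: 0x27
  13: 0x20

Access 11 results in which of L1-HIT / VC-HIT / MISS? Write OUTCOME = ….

OUTCOME = L1-HIT

#0 0x10→b2/s0 MISS; vc=[]
#1 0x17→b2/s0 L1-HIT; vc=[]
#2 0x10→b2/s0 L1-HIT; vc=[]
#3 0x22→b4/s0 MISS; vc=[2]
#4 0x14→b2/s0 VC-HIT; vc=[4]
#5 0x11→b2/s0 L1-HIT; vc=[4]
#6 0x24→b4/s0 VC-HIT; vc=[2]
#7 0x21→b4/s0 L1-HIT; vc=[2]
#8 0x11→b2/s0 VC-HIT; vc=[4]
#9 0x23→b4/s0 VC-HIT; vc=[2]
#10 0x27→b4/s0 L1-HIT; vc=[2]
#11 0x27→b4/s0 L1-HIT; vc=[2]
#12 0x27→b4/s0 L1-HIT; vc=[2]
#13 0x20→b4/s0 L1-HIT; vc=[2]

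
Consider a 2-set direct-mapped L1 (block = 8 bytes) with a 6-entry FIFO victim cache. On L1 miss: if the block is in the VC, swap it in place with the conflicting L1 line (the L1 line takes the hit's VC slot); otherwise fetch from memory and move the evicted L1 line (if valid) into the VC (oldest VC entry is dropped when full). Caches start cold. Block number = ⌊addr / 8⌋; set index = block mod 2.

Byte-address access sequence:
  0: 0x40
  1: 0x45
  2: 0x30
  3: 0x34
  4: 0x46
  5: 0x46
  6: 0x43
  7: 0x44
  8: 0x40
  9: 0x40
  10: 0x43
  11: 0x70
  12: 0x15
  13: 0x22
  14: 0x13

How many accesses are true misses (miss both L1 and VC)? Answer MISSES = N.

MISSES = 5

  [0] addr=0x40 blk=8 s=0: MISS | VC []
  [1] addr=0x45 blk=8 s=0: L1-HIT | VC []
  [2] addr=0x30 blk=6 s=0: MISS | VC [8]
  [3] addr=0x34 blk=6 s=0: L1-HIT | VC [8]
  [4] addr=0x46 blk=8 s=0: VC-HIT | VC [6]
  [5] addr=0x46 blk=8 s=0: L1-HIT | VC [6]
  [6] addr=0x43 blk=8 s=0: L1-HIT | VC [6]
  [7] addr=0x44 blk=8 s=0: L1-HIT | VC [6]
  [8] addr=0x40 blk=8 s=0: L1-HIT | VC [6]
  [9] addr=0x40 blk=8 s=0: L1-HIT | VC [6]
  [10] addr=0x43 blk=8 s=0: L1-HIT | VC [6]
  [11] addr=0x70 blk=14 s=0: MISS | VC [6, 8]
  [12] addr=0x15 blk=2 s=0: MISS | VC [6, 8, 14]
  [13] addr=0x22 blk=4 s=0: MISS | VC [6, 8, 14, 2]
  [14] addr=0x13 blk=2 s=0: VC-HIT | VC [6, 8, 14, 4]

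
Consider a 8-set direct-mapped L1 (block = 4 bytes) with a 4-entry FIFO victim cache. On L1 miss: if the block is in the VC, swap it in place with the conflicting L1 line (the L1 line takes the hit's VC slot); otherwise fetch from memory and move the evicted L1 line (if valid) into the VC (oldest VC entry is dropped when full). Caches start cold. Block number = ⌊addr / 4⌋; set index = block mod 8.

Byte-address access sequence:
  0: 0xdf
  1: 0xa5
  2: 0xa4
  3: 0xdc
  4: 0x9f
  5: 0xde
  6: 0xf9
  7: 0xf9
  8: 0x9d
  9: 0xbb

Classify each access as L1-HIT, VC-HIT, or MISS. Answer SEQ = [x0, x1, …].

SEQ = [MISS, MISS, L1-HIT, L1-HIT, MISS, VC-HIT, MISS, L1-HIT, VC-HIT, MISS]

0: 0xdf (blk 55, set 7) → MISS  vc=[]
1: 0xa5 (blk 41, set 1) → MISS  vc=[]
2: 0xa4 (blk 41, set 1) → L1-HIT  vc=[]
3: 0xdc (blk 55, set 7) → L1-HIT  vc=[]
4: 0x9f (blk 39, set 7) → MISS  vc=[55]
5: 0xde (blk 55, set 7) → VC-HIT  vc=[39]
6: 0xf9 (blk 62, set 6) → MISS  vc=[39]
7: 0xf9 (blk 62, set 6) → L1-HIT  vc=[39]
8: 0x9d (blk 39, set 7) → VC-HIT  vc=[55]
9: 0xbb (blk 46, set 6) → MISS  vc=[55, 62]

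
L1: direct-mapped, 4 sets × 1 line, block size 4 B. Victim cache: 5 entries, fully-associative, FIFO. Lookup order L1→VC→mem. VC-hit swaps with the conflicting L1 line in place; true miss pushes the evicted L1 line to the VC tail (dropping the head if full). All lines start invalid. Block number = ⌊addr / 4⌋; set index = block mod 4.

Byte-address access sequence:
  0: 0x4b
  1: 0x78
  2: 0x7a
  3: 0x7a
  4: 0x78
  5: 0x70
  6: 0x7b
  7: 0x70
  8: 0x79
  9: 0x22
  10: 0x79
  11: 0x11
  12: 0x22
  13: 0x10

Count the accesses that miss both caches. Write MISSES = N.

MISSES = 5

  [0] addr=0x4b blk=18 s=2: MISS | VC []
  [1] addr=0x78 blk=30 s=2: MISS | VC [18]
  [2] addr=0x7a blk=30 s=2: L1-HIT | VC [18]
  [3] addr=0x7a blk=30 s=2: L1-HIT | VC [18]
  [4] addr=0x78 blk=30 s=2: L1-HIT | VC [18]
  [5] addr=0x70 blk=28 s=0: MISS | VC [18]
  [6] addr=0x7b blk=30 s=2: L1-HIT | VC [18]
  [7] addr=0x70 blk=28 s=0: L1-HIT | VC [18]
  [8] addr=0x79 blk=30 s=2: L1-HIT | VC [18]
  [9] addr=0x22 blk=8 s=0: MISS | VC [18, 28]
  [10] addr=0x79 blk=30 s=2: L1-HIT | VC [18, 28]
  [11] addr=0x11 blk=4 s=0: MISS | VC [18, 28, 8]
  [12] addr=0x22 blk=8 s=0: VC-HIT | VC [18, 28, 4]
  [13] addr=0x10 blk=4 s=0: VC-HIT | VC [18, 28, 8]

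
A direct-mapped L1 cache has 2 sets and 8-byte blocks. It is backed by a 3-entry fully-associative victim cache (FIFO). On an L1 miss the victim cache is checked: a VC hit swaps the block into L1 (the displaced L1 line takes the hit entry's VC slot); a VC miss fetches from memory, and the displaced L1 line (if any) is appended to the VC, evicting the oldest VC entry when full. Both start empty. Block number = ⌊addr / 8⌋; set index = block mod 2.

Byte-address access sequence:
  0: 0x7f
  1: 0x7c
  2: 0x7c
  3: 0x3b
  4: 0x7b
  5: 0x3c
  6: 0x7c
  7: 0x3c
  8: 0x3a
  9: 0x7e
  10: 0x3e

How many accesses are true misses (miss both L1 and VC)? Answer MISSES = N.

#0 0x7f→b15/s1 MISS; vc=[]
#1 0x7c→b15/s1 L1-HIT; vc=[]
#2 0x7c→b15/s1 L1-HIT; vc=[]
#3 0x3b→b7/s1 MISS; vc=[15]
#4 0x7b→b15/s1 VC-HIT; vc=[7]
#5 0x3c→b7/s1 VC-HIT; vc=[15]
#6 0x7c→b15/s1 VC-HIT; vc=[7]
#7 0x3c→b7/s1 VC-HIT; vc=[15]
#8 0x3a→b7/s1 L1-HIT; vc=[15]
#9 0x7e→b15/s1 VC-HIT; vc=[7]
#10 0x3e→b7/s1 VC-HIT; vc=[15]

MISSES = 2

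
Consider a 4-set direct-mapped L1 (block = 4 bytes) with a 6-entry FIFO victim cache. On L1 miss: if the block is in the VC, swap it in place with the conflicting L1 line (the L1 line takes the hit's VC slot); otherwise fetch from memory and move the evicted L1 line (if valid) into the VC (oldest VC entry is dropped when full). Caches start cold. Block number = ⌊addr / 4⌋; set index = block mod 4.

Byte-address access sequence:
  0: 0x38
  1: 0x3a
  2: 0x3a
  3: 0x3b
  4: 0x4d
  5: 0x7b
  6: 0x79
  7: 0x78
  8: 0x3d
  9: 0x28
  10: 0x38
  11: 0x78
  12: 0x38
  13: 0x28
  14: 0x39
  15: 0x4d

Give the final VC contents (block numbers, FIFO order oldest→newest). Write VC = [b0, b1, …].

VC = [10, 15, 30]

0: 0x38 (blk 14, set 2) → MISS  vc=[]
1: 0x3a (blk 14, set 2) → L1-HIT  vc=[]
2: 0x3a (blk 14, set 2) → L1-HIT  vc=[]
3: 0x3b (blk 14, set 2) → L1-HIT  vc=[]
4: 0x4d (blk 19, set 3) → MISS  vc=[]
5: 0x7b (blk 30, set 2) → MISS  vc=[14]
6: 0x79 (blk 30, set 2) → L1-HIT  vc=[14]
7: 0x78 (blk 30, set 2) → L1-HIT  vc=[14]
8: 0x3d (blk 15, set 3) → MISS  vc=[14, 19]
9: 0x28 (blk 10, set 2) → MISS  vc=[14, 19, 30]
10: 0x38 (blk 14, set 2) → VC-HIT  vc=[10, 19, 30]
11: 0x78 (blk 30, set 2) → VC-HIT  vc=[10, 19, 14]
12: 0x38 (blk 14, set 2) → VC-HIT  vc=[10, 19, 30]
13: 0x28 (blk 10, set 2) → VC-HIT  vc=[14, 19, 30]
14: 0x39 (blk 14, set 2) → VC-HIT  vc=[10, 19, 30]
15: 0x4d (blk 19, set 3) → VC-HIT  vc=[10, 15, 30]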